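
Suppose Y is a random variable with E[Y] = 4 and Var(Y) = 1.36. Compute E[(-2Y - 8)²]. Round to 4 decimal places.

261.4400

E[-2Y - 8] = -2·4 − 8 = -16
Var(-2Y - 8) = (-2)²·1.36 = 5.44
E[(-2Y - 8)²] = Var((-2Y - 8)) + (E[(-2Y - 8)])² = 5.44 + (-16)² = 261.44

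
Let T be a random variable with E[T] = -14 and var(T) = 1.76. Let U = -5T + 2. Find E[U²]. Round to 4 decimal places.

E[-5T + 2] = -5·-14 + 2 = 72
var(-5T + 2) = (-5)²·1.76 = 44
E[U²] = var(U) + (E[U])² = 44 + (72)² = 5228

5228.0000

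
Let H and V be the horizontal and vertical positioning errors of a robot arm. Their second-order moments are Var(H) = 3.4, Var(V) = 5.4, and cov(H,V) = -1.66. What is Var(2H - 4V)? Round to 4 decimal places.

Var(2H - 4V) = (2)²·Var(H) + (-4)²·Var(V) + 2·(2)·(-4)·cov(H,V)
= 4·3.4 + 16·5.4 + -16·-1.66 = 126.56

126.5600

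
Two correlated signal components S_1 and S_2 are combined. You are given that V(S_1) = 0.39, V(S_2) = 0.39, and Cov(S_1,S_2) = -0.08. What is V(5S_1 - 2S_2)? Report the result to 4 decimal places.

12.9100

V(5S_1 - 2S_2) = (5)²·V(S_1) + (-2)²·V(S_2) + 2·(5)·(-2)·Cov(S_1,S_2)
= 25·0.39 + 4·0.39 + -20·-0.08 = 12.91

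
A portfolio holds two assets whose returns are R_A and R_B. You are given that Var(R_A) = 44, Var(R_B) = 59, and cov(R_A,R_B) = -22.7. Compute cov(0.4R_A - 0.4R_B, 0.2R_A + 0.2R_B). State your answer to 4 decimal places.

-1.2000

cov(0.4R_A - 0.4R_B, 0.2R_A + 0.2R_B) = (0.4)(0.2)Var(R_A) + (-0.4)(0.2)Var(R_B) + [(0.4)(0.2) + (-0.4)(0.2)]cov(R_A,R_B)
= 0.08·44 + -0.08·59 + 0·-22.7 = -1.2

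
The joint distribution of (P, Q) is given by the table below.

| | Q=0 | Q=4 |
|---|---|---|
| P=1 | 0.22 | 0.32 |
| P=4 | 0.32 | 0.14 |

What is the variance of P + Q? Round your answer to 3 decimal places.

E[P] = 2.38,  E[Q] = 1.84,  E[PQ] = 3.52
Var(P) = 7.9 − (2.38)² = 2.2356;  Var(Q) = 7.36 − (1.84)² = 3.9744
Cov(P,Q) = 3.52 − (2.38)(1.84) = -0.8592
Var(P + Q) = (1)²·2.2356 + (1)²·3.9744 + 2·(1)·(1)·-0.8592 = 4.4916

4.492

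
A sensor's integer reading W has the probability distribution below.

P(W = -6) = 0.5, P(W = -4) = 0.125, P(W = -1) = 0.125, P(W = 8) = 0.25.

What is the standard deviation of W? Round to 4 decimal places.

E[W] = (-6)(0.5) + (-4)(0.125) + (-1)(0.125) + (8)(0.25) = -1.625
E[W²] = (-6)²(0.5) + (-4)²(0.125) + (-1)²(0.125) + (8)²(0.25) = 36.125
V(W) = E[W²] − (E[W])² = 36.125 − (-1.625)² = 33.484375
sd(W) = √33.484375 ≈ 5.7866

5.7866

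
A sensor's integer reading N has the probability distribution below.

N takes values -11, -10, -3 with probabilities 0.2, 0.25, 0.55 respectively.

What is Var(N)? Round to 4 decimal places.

E[N] = (-11)(0.2) + (-10)(0.25) + (-3)(0.55) = -6.35
E[N²] = (-11)²(0.2) + (-10)²(0.25) + (-3)²(0.55) = 54.15
Var(N) = E[N²] − (E[N])² = 54.15 − (-6.35)² = 13.8275

13.8275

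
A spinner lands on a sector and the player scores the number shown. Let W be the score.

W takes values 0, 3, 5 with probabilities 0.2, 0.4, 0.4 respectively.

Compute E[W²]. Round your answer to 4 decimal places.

E[W²] = (0)²(0.2) + (3)²(0.4) + (5)²(0.4) = 13.6

13.6000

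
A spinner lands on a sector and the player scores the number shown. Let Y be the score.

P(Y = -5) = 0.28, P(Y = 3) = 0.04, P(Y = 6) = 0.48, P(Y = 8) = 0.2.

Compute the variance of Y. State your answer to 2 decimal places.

E[Y] = (-5)(0.28) + (3)(0.04) + (6)(0.48) + (8)(0.2) = 3.2
E[Y²] = (-5)²(0.28) + (3)²(0.04) + (6)²(0.48) + (8)²(0.2) = 37.44
var(Y) = E[Y²] − (E[Y])² = 37.44 − (3.2)² = 27.2

27.20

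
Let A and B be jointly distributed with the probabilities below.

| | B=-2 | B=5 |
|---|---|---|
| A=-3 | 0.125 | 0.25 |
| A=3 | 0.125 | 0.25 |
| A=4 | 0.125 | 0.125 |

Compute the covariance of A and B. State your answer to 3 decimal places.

-0.875

E[A] = 1,  E[B] = 2.375
E[AB] = 1.5
Cov(A,B) = E[AB] − E[A]E[B] = 1.5 − (1)(2.375) = -0.875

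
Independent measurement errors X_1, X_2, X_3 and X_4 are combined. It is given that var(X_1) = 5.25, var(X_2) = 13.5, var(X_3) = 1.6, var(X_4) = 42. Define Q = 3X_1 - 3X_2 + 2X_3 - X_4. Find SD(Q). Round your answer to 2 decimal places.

By independence, var(Q) = (3)²var(X_1) + (-3)²var(X_2) + (2)²var(X_3) + (-1)²var(X_4)
= (3)²·5.25 + (-3)²·13.5 + (2)²·1.6 + (-1)²·42 = 217.15
SD(Q) = √217.15 ≈ 14.74

14.74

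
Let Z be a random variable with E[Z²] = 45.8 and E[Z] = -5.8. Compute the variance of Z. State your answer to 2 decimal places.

var(Z) = 45.8 − (-5.8)² = 12.16

12.16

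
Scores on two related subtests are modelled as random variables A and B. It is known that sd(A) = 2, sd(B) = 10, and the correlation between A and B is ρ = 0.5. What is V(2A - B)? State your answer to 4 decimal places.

V(A) = (2)² = 4;  V(B) = (10)² = 100
Cov(A,B) = ρ·sd(A)·sd(B) = 0.5·2·10 = 10
V(2A - B) = (2)²·V(A) + (-1)²·V(B) + 2·(2)·(-1)·Cov(A,B)
= 4·4 + 1·100 + -4·10 = 76

76.0000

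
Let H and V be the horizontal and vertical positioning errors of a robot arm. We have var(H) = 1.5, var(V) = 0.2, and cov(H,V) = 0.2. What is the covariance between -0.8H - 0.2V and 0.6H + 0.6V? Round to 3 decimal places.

-0.864

cov(-0.8H - 0.2V, 0.6H + 0.6V) = (-0.8)(0.6)var(H) + (-0.2)(0.6)var(V) + [(-0.8)(0.6) + (-0.2)(0.6)]cov(H,V)
= -0.48·1.5 + -0.12·0.2 + -0.6·0.2 = -0.864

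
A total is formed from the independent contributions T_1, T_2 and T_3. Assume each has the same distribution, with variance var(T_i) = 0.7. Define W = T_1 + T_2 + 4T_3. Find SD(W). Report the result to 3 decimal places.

3.550

By independence, var(W) = (1)²var(T_1) + (1)²var(T_2) + (4)²var(T_3)
= (1)²·0.7 + (1)²·0.7 + (4)²·0.7 = 12.6
SD(W) = √12.6 ≈ 3.550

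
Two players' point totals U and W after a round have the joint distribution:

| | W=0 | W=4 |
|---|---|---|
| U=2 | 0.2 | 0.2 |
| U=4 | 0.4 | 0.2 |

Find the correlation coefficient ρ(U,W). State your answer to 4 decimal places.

-0.1667

E[U] = 3.2,  E[W] = 1.6
E[UW] = 4.8
Cov(U,W) = E[UW] − E[U]E[W] = 4.8 − (3.2)(1.6) = -0.32
var(U) = 0.96,  var(W) = 3.84
ρ = -0.32 / √(0.96·3.84) ≈ -0.1667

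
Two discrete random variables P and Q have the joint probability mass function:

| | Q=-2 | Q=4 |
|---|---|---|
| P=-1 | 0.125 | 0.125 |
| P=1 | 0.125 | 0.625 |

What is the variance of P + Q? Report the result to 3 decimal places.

E[P] = 0.5,  E[Q] = 2.5,  E[PQ] = 2
Var(P) = 1 − (0.5)² = 0.75;  Var(Q) = 13 − (2.5)² = 6.75
Cov(P,Q) = 2 − (0.5)(2.5) = 0.75
Var(P + Q) = (1)²·0.75 + (1)²·6.75 + 2·(1)·(1)·0.75 = 9

9.000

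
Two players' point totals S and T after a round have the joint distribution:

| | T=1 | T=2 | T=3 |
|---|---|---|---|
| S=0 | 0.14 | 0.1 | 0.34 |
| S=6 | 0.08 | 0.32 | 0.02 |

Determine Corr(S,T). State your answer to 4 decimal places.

-0.3215

E[S] = 2.52,  E[T] = 2.14
E[ST] = 4.68
Cov(S,T) = E[ST] − E[S]E[T] = 4.68 − (2.52)(2.14) = -0.7128
Var(S) = 8.7696,  Var(T) = 0.5604
ρ = -0.7128 / √(8.7696·0.5604) ≈ -0.3215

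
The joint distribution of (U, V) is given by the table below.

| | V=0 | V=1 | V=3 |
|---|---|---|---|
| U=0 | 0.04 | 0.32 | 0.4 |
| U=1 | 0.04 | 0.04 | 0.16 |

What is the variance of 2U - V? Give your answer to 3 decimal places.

1.846

E[U] = 0.24,  E[V] = 2.04,  E[UV] = 0.52
Var(U) = 0.24 − (0.24)² = 0.1824;  Var(V) = 5.4 − (2.04)² = 1.2384
cov(U,V) = 0.52 − (0.24)(2.04) = 0.0304
Var(2U - V) = (2)²·0.1824 + (-1)²·1.2384 + 2·(2)·(-1)·0.0304 = 1.8464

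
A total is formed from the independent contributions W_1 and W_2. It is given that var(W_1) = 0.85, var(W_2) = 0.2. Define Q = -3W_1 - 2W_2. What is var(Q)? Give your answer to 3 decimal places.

8.450

By independence, var(Q) = (-3)²var(W_1) + (-2)²var(W_2)
= (-3)²·0.85 + (-2)²·0.2 = 8.45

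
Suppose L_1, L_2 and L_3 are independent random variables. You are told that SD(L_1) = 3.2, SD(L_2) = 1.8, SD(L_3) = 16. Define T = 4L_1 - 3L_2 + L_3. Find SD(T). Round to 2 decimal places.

21.19

var(L_1) = 10.24, var(L_2) = 3.24, var(L_3) = 256
By independence, var(T) = (4)²var(L_1) + (-3)²var(L_2) + (1)²var(L_3)
= (4)²·10.24 + (-3)²·3.24 + (1)²·256 = 449
SD(T) = √449 ≈ 21.19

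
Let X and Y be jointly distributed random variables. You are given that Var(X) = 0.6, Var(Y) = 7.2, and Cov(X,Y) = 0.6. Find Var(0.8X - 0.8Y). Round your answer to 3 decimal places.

Var(0.8X - 0.8Y) = (0.8)²·Var(X) + (-0.8)²·Var(Y) + 2·(0.8)·(-0.8)·Cov(X,Y)
= 0.64·0.6 + 0.64·7.2 + -1.28·0.6 = 4.224

4.224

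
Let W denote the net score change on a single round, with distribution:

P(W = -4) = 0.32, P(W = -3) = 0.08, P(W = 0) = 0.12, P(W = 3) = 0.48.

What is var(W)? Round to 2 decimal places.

E[W] = (-4)(0.32) + (-3)(0.08) + (0)(0.12) + (3)(0.48) = -0.08
E[W²] = (-4)²(0.32) + (-3)²(0.08) + (0)²(0.12) + (3)²(0.48) = 10.16
var(W) = E[W²] − (E[W])² = 10.16 − (-0.08)² = 10.1536

10.15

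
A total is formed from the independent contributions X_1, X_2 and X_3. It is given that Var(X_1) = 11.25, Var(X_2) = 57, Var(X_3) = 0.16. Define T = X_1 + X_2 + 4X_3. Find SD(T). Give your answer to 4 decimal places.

8.4149

By independence, Var(T) = (1)²Var(X_1) + (1)²Var(X_2) + (4)²Var(X_3)
= (1)²·11.25 + (1)²·57 + (4)²·0.16 = 70.81
SD(T) = √70.81 ≈ 8.4149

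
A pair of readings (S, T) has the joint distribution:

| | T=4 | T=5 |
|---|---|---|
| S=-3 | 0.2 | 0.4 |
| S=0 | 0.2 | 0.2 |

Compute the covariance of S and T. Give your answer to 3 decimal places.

-0.120

E[S] = -1.8,  E[T] = 4.6
E[ST] = -8.4
cov(S,T) = E[ST] − E[S]E[T] = -8.4 − (-1.8)(4.6) = -0.12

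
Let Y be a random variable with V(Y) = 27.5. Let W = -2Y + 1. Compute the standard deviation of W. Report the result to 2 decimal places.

10.49

V(-2Y + 1) = (-2)²·27.5 = 110
SD(W) = √110 ≈ 10.49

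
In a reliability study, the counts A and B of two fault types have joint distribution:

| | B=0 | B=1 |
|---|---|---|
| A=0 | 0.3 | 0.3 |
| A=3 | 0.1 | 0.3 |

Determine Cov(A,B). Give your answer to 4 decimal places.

0.1800

E[A] = 1.2,  E[B] = 0.6
E[AB] = 0.9
Cov(A,B) = E[AB] − E[A]E[B] = 0.9 − (1.2)(0.6) = 0.18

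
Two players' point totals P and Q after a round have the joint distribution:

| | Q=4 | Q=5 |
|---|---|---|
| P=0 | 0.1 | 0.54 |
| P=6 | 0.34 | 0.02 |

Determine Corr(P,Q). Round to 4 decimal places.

E[P] = 2.16,  E[Q] = 4.56
E[PQ] = 8.76
cov(P,Q) = E[PQ] − E[P]E[Q] = 8.76 − (2.16)(4.56) = -1.0896
V(P) = 8.2944,  V(Q) = 0.2464
ρ = -1.0896 / √(8.2944·0.2464) ≈ -0.7622

-0.7622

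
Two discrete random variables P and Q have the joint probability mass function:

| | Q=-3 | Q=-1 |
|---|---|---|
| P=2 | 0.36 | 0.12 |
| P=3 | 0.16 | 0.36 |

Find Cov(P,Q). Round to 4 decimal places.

0.2208

E[P] = 2.52,  E[Q] = -2.04
E[PQ] = -4.92
Cov(P,Q) = E[PQ] − E[P]E[Q] = -4.92 − (2.52)(-2.04) = 0.2208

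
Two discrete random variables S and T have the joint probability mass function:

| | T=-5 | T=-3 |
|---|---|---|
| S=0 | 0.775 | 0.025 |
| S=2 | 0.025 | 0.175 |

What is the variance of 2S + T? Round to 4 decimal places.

E[S] = 0.4,  E[T] = -4.6,  E[ST] = -1.3
Var(S) = 0.8 − (0.4)² = 0.64;  Var(T) = 21.8 − (-4.6)² = 0.64
cov(S,T) = -1.3 − (0.4)(-4.6) = 0.54
Var(2S + T) = (2)²·0.64 + (1)²·0.64 + 2·(2)·(1)·0.54 = 5.36

5.3600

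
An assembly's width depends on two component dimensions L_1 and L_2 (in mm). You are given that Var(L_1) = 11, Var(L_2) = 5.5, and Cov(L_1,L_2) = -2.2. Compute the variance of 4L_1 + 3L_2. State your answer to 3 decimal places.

172.700

Var(4L_1 + 3L_2) = (4)²·Var(L_1) + (3)²·Var(L_2) + 2·(4)·(3)·Cov(L_1,L_2)
= 16·11 + 9·5.5 + 24·-2.2 = 172.7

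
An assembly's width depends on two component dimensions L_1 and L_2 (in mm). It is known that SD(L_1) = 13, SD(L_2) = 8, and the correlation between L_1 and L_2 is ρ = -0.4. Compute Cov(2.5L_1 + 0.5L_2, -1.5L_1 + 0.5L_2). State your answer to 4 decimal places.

var(L_1) = (13)² = 169;  var(L_2) = (8)² = 64
Cov(L_1,L_2) = ρ·SD(L_1)·SD(L_2) = -0.4·13·8 = -41.6
Cov(2.5L_1 + 0.5L_2, -1.5L_1 + 0.5L_2) = (2.5)(-1.5)var(L_1) + (0.5)(0.5)var(L_2) + [(2.5)(0.5) + (0.5)(-1.5)]Cov(L_1,L_2)
= -3.75·169 + 0.25·64 + 0.5·-41.6 = -638.55

-638.5500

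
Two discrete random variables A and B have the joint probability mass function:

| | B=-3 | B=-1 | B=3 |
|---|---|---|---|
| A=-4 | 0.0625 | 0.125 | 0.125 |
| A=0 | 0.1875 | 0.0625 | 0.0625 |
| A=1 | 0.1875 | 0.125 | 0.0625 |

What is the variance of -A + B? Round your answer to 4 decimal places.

E[A] = -0.875,  E[B] = -0.875,  E[AB] = -0.75
var(A) = 5.375 − (-0.875)² = 4.609375;  var(B) = 6.5 − (-0.875)² = 5.734375
cov(A,B) = -0.75 − (-0.875)(-0.875) = -1.515625
var(-A + B) = (-1)²·4.609375 + (1)²·5.734375 + 2·(-1)·(1)·-1.515625 = 13.375

13.3750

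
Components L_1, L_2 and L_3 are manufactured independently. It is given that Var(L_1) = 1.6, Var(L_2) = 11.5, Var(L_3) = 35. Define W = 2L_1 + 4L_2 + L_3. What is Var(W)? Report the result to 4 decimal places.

By independence, Var(W) = (2)²Var(L_1) + (4)²Var(L_2) + (1)²Var(L_3)
= (2)²·1.6 + (4)²·11.5 + (1)²·35 = 225.4

225.4000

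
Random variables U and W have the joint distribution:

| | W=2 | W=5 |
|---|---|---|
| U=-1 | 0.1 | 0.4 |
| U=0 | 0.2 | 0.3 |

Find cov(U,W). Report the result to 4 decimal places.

E[U] = -0.5,  E[W] = 4.1
E[UW] = -2.2
cov(U,W) = E[UW] − E[U]E[W] = -2.2 − (-0.5)(4.1) = -0.15

-0.1500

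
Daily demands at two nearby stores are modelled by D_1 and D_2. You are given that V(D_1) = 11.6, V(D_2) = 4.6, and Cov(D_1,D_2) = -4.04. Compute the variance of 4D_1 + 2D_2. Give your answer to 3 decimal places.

V(4D_1 + 2D_2) = (4)²·V(D_1) + (2)²·V(D_2) + 2·(4)·(2)·Cov(D_1,D_2)
= 16·11.6 + 4·4.6 + 16·-4.04 = 139.36

139.360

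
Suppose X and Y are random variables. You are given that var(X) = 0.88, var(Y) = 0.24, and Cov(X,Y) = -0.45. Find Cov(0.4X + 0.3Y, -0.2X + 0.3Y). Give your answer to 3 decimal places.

Cov(0.4X + 0.3Y, -0.2X + 0.3Y) = (0.4)(-0.2)var(X) + (0.3)(0.3)var(Y) + [(0.4)(0.3) + (0.3)(-0.2)]Cov(X,Y)
= -0.08·0.88 + 0.09·0.24 + 0.06·-0.45 = -0.0758

-0.076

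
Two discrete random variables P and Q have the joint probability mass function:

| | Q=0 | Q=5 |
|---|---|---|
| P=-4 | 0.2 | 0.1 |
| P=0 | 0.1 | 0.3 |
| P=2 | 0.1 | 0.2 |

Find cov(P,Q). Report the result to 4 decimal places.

1.8000

E[P] = -0.6,  E[Q] = 3
E[PQ] = 0
cov(P,Q) = E[PQ] − E[P]E[Q] = 0 − (-0.6)(3) = 1.8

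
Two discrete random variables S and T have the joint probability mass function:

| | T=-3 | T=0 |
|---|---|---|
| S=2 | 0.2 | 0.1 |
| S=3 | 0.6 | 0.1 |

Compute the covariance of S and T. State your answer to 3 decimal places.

E[S] = 2.7,  E[T] = -2.4
E[ST] = -6.6
Cov(S,T) = E[ST] − E[S]E[T] = -6.6 − (2.7)(-2.4) = -0.12

-0.120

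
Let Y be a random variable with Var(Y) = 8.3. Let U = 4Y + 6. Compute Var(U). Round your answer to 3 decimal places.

132.800

Var(4Y + 6) = (4)²·Var(Y) = 16·8.3 = 132.8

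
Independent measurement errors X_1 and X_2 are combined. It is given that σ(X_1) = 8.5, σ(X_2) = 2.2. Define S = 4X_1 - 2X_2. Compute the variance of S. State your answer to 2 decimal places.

1175.36

Var(X_1) = 72.25, Var(X_2) = 4.84
By independence, Var(S) = (4)²Var(X_1) + (-2)²Var(X_2)
= (4)²·72.25 + (-2)²·4.84 = 1175.36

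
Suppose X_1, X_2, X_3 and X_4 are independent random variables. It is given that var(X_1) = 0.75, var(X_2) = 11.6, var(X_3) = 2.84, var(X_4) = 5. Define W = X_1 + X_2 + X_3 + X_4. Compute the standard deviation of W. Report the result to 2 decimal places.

4.49

By independence, var(W) = (1)²var(X_1) + (1)²var(X_2) + (1)²var(X_3) + (1)²var(X_4)
= (1)²·0.75 + (1)²·11.6 + (1)²·2.84 + (1)²·5 = 20.19
sd(W) = √20.19 ≈ 4.49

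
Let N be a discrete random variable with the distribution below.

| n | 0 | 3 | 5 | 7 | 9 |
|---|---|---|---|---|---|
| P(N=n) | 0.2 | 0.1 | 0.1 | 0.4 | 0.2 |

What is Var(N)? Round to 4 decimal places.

10.0400

E[N] = (0)(0.2) + (3)(0.1) + (5)(0.1) + (7)(0.4) + (9)(0.2) = 5.4
E[N²] = (0)²(0.2) + (3)²(0.1) + (5)²(0.1) + (7)²(0.4) + (9)²(0.2) = 39.2
Var(N) = E[N²] − (E[N])² = 39.2 − (5.4)² = 10.04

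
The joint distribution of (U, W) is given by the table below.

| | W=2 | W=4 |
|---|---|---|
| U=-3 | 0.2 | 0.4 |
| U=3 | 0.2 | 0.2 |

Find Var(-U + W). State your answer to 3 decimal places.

10.560

E[U] = -0.6,  E[W] = 3.2,  E[UW] = -2.4
Var(U) = 9 − (-0.6)² = 8.64;  Var(W) = 11.2 − (3.2)² = 0.96
cov(U,W) = -2.4 − (-0.6)(3.2) = -0.48
Var(-U + W) = (-1)²·8.64 + (1)²·0.96 + 2·(-1)·(1)·-0.48 = 10.56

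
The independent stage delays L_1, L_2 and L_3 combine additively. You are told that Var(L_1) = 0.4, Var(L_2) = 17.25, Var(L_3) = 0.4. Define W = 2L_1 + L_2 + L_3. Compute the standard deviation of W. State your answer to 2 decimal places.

4.39

By independence, Var(W) = (2)²Var(L_1) + (1)²Var(L_2) + (1)²Var(L_3)
= (2)²·0.4 + (1)²·17.25 + (1)²·0.4 = 19.25
σ(W) = √19.25 ≈ 4.39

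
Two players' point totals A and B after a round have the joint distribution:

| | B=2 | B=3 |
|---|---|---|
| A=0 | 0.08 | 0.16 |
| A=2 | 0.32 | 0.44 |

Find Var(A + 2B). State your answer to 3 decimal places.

E[A] = 1.52,  E[B] = 2.6,  E[AB] = 3.92
Var(A) = 3.04 − (1.52)² = 0.7296;  Var(B) = 7 − (2.6)² = 0.24
Cov(A,B) = 3.92 − (1.52)(2.6) = -0.032
Var(A + 2B) = (1)²·0.7296 + (2)²·0.24 + 2·(1)·(2)·-0.032 = 1.5616

1.562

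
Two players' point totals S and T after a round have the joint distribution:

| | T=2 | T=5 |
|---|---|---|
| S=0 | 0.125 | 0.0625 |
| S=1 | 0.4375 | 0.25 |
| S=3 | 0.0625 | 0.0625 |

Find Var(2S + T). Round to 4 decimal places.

E[S] = 1.0625,  E[T] = 3.125,  E[ST] = 3.4375
Var(S) = 1.8125 − (1.0625)² = 0.68359375;  Var(T) = 11.875 − (3.125)² = 2.109375
Cov(S,T) = 3.4375 − (1.0625)(3.125) = 0.1171875
Var(2S + T) = (2)²·0.68359375 + (1)²·2.109375 + 2·(2)·(1)·0.1171875 = 5.3125

5.3125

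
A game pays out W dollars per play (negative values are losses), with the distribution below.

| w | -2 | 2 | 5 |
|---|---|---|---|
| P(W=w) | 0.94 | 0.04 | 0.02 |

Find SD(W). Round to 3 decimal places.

E[W] = (-2)(0.94) + (2)(0.04) + (5)(0.02) = -1.7
E[W²] = (-2)²(0.94) + (2)²(0.04) + (5)²(0.02) = 4.42
Var(W) = E[W²] − (E[W])² = 4.42 − (-1.7)² = 1.53
SD(W) = √1.53 ≈ 1.237

1.237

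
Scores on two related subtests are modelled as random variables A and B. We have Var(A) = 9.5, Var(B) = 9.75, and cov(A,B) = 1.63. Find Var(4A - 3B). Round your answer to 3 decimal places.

200.630

Var(4A - 3B) = (4)²·Var(A) + (-3)²·Var(B) + 2·(4)·(-3)·cov(A,B)
= 16·9.5 + 9·9.75 + -24·1.63 = 200.63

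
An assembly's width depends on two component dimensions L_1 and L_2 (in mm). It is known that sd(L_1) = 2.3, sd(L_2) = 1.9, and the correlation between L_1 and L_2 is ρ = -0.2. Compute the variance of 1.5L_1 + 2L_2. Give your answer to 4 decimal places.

V(L_1) = (2.3)² = 5.29;  V(L_2) = (1.9)² = 3.61
Cov(L_1,L_2) = ρ·sd(L_1)·sd(L_2) = -0.2·2.3·1.9 = -0.874
V(1.5L_1 + 2L_2) = (1.5)²·V(L_1) + (2)²·V(L_2) + 2·(1.5)·(2)·Cov(L_1,L_2)
= 2.25·5.29 + 4·3.61 + 6·-0.874 = 21.0985

21.0985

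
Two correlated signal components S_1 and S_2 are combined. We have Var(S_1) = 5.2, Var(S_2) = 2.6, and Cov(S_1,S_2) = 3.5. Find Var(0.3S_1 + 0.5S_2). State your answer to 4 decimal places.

2.1680

Var(0.3S_1 + 0.5S_2) = (0.3)²·Var(S_1) + (0.5)²·Var(S_2) + 2·(0.3)·(0.5)·Cov(S_1,S_2)
= 0.09·5.2 + 0.25·2.6 + 0.3·3.5 = 2.168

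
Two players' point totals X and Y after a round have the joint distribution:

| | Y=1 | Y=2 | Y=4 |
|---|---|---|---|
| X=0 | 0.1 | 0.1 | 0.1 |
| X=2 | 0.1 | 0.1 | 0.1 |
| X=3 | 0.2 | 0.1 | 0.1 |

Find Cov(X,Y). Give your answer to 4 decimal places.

-0.1600

E[X] = 1.8,  E[Y] = 2.2
E[XY] = 3.8
Cov(X,Y) = E[XY] − E[X]E[Y] = 3.8 − (1.8)(2.2) = -0.16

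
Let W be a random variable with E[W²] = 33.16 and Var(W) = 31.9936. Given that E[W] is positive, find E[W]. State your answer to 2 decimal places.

1.08

(E[W])² = E[W²] − Var(W) = 33.16 − 31.9936 = 1.1664
E[W] = √1.1664 = 1.08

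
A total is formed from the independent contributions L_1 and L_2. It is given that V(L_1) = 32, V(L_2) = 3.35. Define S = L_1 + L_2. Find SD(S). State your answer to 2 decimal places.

5.95

By independence, V(S) = (1)²V(L_1) + (1)²V(L_2)
= (1)²·32 + (1)²·3.35 = 35.35
SD(S) = √35.35 ≈ 5.95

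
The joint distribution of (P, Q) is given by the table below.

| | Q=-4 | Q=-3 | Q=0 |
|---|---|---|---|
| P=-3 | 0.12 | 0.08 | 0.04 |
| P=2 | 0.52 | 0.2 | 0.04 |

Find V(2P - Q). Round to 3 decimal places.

21.360

E[P] = 0.8,  E[Q] = -3.4,  E[PQ] = -3.2
V(P) = 5.2 − (0.8)² = 4.56;  V(Q) = 12.76 − (-3.4)² = 1.2
cov(P,Q) = -3.2 − (0.8)(-3.4) = -0.48
V(2P - Q) = (2)²·4.56 + (-1)²·1.2 + 2·(2)·(-1)·-0.48 = 21.36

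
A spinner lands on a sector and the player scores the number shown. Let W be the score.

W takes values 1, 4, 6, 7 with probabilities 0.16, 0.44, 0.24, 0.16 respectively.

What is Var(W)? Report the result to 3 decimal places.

E[W] = (1)(0.16) + (4)(0.44) + (6)(0.24) + (7)(0.16) = 4.48
E[W²] = (1)²(0.16) + (4)²(0.44) + (6)²(0.24) + (7)²(0.16) = 23.68
Var(W) = E[W²] − (E[W])² = 23.68 − (4.48)² = 3.6096

3.610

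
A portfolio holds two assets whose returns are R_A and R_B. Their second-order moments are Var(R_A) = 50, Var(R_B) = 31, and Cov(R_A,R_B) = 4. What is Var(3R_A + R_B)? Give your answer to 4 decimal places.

505.0000

Var(3R_A + R_B) = (3)²·Var(R_A) + (1)²·Var(R_B) + 2·(3)·(1)·Cov(R_A,R_B)
= 9·50 + 1·31 + 6·4 = 505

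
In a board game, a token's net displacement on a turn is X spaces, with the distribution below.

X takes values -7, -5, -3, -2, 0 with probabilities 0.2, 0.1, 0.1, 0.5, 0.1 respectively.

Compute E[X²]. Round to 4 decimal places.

15.2000

E[X²] = (-7)²(0.2) + (-5)²(0.1) + (-3)²(0.1) + (-2)²(0.5) + (0)²(0.1) = 15.2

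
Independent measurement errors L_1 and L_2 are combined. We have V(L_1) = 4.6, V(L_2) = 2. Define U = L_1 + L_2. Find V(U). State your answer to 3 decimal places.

By independence, V(U) = (1)²V(L_1) + (1)²V(L_2)
= (1)²·4.6 + (1)²·2 = 6.6

6.600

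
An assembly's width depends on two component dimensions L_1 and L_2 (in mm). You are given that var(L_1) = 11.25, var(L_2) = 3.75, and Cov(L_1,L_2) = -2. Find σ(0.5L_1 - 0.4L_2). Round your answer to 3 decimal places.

2.052

var(0.5L_1 - 0.4L_2) = (0.5)²·var(L_1) + (-0.4)²·var(L_2) + 2·(0.5)·(-0.4)·Cov(L_1,L_2)
= 0.25·11.25 + 0.16·3.75 + -0.4·-2 = 4.2125
σ(0.5L_1 - 0.4L_2) = √4.2125 ≈ 2.052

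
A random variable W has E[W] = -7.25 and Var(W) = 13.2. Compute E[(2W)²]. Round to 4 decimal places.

263.0500

E[2W] = 2·-7.25 = -14.5
Var(2W) = (2)²·13.2 = 52.8
E[(2W)²] = Var((2W)) + (E[(2W)])² = 52.8 + (-14.5)² = 263.05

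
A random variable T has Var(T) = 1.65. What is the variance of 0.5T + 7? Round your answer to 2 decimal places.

Var(0.5T + 7) = (0.5)²·Var(T) = 0.25·1.65 = 0.4125

0.41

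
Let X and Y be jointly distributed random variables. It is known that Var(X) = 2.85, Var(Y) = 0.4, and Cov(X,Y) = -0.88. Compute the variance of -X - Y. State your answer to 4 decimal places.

Var(-X - Y) = (-1)²·Var(X) + (-1)²·Var(Y) + 2·(-1)·(-1)·Cov(X,Y)
= 1·2.85 + 1·0.4 + 2·-0.88 = 1.49

1.4900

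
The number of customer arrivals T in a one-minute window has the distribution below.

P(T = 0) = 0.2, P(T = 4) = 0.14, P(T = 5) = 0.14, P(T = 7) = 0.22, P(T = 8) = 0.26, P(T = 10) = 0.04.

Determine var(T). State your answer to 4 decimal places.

E[T] = (0)(0.2) + (4)(0.14) + (5)(0.14) + (7)(0.22) + (8)(0.26) + (10)(0.04) = 5.28
E[T²] = (0)²(0.2) + (4)²(0.14) + (5)²(0.14) + (7)²(0.22) + (8)²(0.26) + (10)²(0.04) = 37.16
var(T) = E[T²] − (E[T])² = 37.16 − (5.28)² = 9.2816

9.2816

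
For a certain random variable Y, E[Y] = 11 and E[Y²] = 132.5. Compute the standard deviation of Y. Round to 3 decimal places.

3.391

Var(Y) = 132.5 − (11)² = 11.5
SD(Y) = √11.5 ≈ 3.391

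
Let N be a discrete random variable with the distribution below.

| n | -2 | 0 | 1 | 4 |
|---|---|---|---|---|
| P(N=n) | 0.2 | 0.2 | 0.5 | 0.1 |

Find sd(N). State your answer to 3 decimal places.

E[N] = (-2)(0.2) + (0)(0.2) + (1)(0.5) + (4)(0.1) = 0.5
E[N²] = (-2)²(0.2) + (0)²(0.2) + (1)²(0.5) + (4)²(0.1) = 2.9
var(N) = E[N²] − (E[N])² = 2.9 − (0.5)² = 2.65
sd(N) = √2.65 ≈ 1.628

1.628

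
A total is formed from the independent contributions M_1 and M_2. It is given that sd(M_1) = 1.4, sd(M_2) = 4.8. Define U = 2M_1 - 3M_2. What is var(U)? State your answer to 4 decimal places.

var(M_1) = 1.96, var(M_2) = 23.04
By independence, var(U) = (2)²var(M_1) + (-3)²var(M_2)
= (2)²·1.96 + (-3)²·23.04 = 215.2

215.2000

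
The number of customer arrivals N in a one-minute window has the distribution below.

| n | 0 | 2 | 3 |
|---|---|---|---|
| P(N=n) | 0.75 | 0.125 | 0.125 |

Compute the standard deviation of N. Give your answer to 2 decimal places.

1.11

E[N] = (0)(0.75) + (2)(0.125) + (3)(0.125) = 0.625
E[N²] = (0)²(0.75) + (2)²(0.125) + (3)²(0.125) = 1.625
var(N) = E[N²] − (E[N])² = 1.625 − (0.625)² = 1.234375
SD(N) = √1.234375 ≈ 1.11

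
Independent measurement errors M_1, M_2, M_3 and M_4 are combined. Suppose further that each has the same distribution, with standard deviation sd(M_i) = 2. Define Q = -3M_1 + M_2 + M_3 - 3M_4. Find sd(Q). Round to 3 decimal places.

8.944

V(M_i) = (2)² = 4
By independence, V(Q) = (-3)²V(M_1) + (1)²V(M_2) + (1)²V(M_3) + (-3)²V(M_4)
= (-3)²·4 + (1)²·4 + (1)²·4 + (-3)²·4 = 80
sd(Q) = √80 ≈ 8.944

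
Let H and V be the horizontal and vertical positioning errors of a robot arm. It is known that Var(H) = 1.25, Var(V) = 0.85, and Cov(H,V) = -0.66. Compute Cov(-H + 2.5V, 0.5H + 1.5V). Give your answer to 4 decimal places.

2.7275

Cov(-H + 2.5V, 0.5H + 1.5V) = (-1)(0.5)Var(H) + (2.5)(1.5)Var(V) + [(-1)(1.5) + (2.5)(0.5)]Cov(H,V)
= -0.5·1.25 + 3.75·0.85 + -0.25·-0.66 = 2.7275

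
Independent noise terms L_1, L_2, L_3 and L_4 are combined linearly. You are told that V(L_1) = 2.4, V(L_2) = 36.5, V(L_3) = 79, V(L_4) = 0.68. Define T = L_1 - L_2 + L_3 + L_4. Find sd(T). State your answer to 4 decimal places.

By independence, V(T) = (1)²V(L_1) + (-1)²V(L_2) + (1)²V(L_3) + (1)²V(L_4)
= (1)²·2.4 + (-1)²·36.5 + (1)²·79 + (1)²·0.68 = 118.58
sd(T) = √118.58 ≈ 10.8894

10.8894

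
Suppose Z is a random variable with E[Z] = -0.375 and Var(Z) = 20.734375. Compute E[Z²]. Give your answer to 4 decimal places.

20.8750

E[Z²] = Var(Z) + (E[Z])² = 20.734375 + (-0.375)² = 20.875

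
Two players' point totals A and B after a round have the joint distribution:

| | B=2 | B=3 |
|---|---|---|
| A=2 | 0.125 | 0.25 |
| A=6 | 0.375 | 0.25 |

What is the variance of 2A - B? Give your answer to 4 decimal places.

16.2500

E[A] = 4.5,  E[B] = 2.5,  E[AB] = 11
Var(A) = 24 − (4.5)² = 3.75;  Var(B) = 6.5 − (2.5)² = 0.25
Cov(A,B) = 11 − (4.5)(2.5) = -0.25
Var(2A - B) = (2)²·3.75 + (-1)²·0.25 + 2·(2)·(-1)·-0.25 = 16.25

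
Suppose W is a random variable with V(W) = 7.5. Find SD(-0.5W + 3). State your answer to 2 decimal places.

1.37

V(-0.5W + 3) = (-0.5)²·7.5 = 1.875
SD(-0.5W + 3) = √1.875 ≈ 1.37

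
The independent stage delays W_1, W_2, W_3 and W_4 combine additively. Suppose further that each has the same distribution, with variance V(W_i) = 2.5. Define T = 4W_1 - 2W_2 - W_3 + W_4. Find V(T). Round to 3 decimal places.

By independence, V(T) = (4)²V(W_1) + (-2)²V(W_2) + (-1)²V(W_3) + (1)²V(W_4)
= (4)²·2.5 + (-2)²·2.5 + (-1)²·2.5 + (1)²·2.5 = 55

55.000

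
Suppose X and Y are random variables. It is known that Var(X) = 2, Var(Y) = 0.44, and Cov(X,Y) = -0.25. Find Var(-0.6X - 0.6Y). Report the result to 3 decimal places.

Var(-0.6X - 0.6Y) = (-0.6)²·Var(X) + (-0.6)²·Var(Y) + 2·(-0.6)·(-0.6)·Cov(X,Y)
= 0.36·2 + 0.36·0.44 + 0.72·-0.25 = 0.6984

0.698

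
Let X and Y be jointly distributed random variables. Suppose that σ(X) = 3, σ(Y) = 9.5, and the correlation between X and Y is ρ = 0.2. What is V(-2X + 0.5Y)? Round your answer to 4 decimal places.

V(X) = (3)² = 9;  V(Y) = (9.5)² = 90.25
Cov(X,Y) = ρ·σ(X)·σ(Y) = 0.2·3·9.5 = 5.7
V(-2X + 0.5Y) = (-2)²·V(X) + (0.5)²·V(Y) + 2·(-2)·(0.5)·Cov(X,Y)
= 4·9 + 0.25·90.25 + -2·5.7 = 47.1625

47.1625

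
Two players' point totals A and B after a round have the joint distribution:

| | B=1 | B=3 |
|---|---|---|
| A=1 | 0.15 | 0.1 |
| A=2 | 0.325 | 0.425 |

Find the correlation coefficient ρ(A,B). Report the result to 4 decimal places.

E[A] = 1.75,  E[B] = 2.05
E[AB] = 3.65
Cov(A,B) = E[AB] − E[A]E[B] = 3.65 − (1.75)(2.05) = 0.0625
var(A) = 0.1875,  var(B) = 0.9975
ρ = 0.0625 / √(0.1875·0.9975) ≈ 0.1445

0.1445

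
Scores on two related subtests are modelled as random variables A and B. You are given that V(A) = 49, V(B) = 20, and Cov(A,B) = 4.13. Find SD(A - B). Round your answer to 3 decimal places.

7.794

V(A - B) = (1)²·V(A) + (-1)²·V(B) + 2·(1)·(-1)·Cov(A,B)
= 1·49 + 1·20 + -2·4.13 = 60.74
SD(A - B) = √60.74 ≈ 7.794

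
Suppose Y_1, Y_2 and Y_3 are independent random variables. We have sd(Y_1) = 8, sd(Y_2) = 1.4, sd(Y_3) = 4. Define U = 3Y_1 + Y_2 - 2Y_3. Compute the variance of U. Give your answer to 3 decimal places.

641.960

var(Y_1) = 64, var(Y_2) = 1.96, var(Y_3) = 16
By independence, var(U) = (3)²var(Y_1) + (1)²var(Y_2) + (-2)²var(Y_3)
= (3)²·64 + (1)²·1.96 + (-2)²·16 = 641.96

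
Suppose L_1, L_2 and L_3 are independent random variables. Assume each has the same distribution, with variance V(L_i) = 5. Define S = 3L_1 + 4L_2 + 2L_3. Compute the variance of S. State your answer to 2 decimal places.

By independence, V(S) = (3)²V(L_1) + (4)²V(L_2) + (2)²V(L_3)
= (3)²·5 + (4)²·5 + (2)²·5 = 145

145.00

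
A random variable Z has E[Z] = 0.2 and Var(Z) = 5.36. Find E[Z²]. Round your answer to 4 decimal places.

E[Z²] = Var(Z) + (E[Z])² = 5.36 + (0.2)² = 5.4

5.4000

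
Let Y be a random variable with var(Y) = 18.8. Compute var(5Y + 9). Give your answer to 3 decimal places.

470.000

var(5Y + 9) = (5)²·var(Y) = 25·18.8 = 470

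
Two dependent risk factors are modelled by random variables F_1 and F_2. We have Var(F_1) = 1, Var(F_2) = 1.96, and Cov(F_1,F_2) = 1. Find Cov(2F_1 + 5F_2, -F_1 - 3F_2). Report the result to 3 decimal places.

Cov(2F_1 + 5F_2, -F_1 - 3F_2) = (2)(-1)Var(F_1) + (5)(-3)Var(F_2) + [(2)(-3) + (5)(-1)]Cov(F_1,F_2)
= -2·1 + -15·1.96 + -11·1 = -42.4

-42.400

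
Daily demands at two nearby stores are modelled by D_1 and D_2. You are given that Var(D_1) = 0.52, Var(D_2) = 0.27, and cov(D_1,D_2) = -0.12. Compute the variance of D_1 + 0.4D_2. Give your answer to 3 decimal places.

0.467

Var(D_1 + 0.4D_2) = (1)²·Var(D_1) + (0.4)²·Var(D_2) + 2·(1)·(0.4)·cov(D_1,D_2)
= 1·0.52 + 0.16·0.27 + 0.8·-0.12 = 0.4672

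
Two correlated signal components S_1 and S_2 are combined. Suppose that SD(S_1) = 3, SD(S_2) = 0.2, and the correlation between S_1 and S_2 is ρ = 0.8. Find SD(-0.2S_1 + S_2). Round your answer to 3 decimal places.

V(S_1) = (3)² = 9;  V(S_2) = (0.2)² = 0.04
Cov(S_1,S_2) = ρ·SD(S_1)·SD(S_2) = 0.8·3·0.2 = 0.48
V(-0.2S_1 + S_2) = (-0.2)²·V(S_1) + (1)²·V(S_2) + 2·(-0.2)·(1)·Cov(S_1,S_2)
= 0.04·9 + 1·0.04 + -0.4·0.48 = 0.208
SD(-0.2S_1 + S_2) = √0.208 ≈ 0.456

0.456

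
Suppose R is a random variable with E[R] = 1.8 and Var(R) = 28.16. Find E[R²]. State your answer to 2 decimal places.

31.40

E[R²] = Var(R) + (E[R])² = 28.16 + (1.8)² = 31.4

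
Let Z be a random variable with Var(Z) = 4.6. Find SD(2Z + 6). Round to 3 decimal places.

4.290

Var(2Z + 6) = (2)²·4.6 = 18.4
SD(2Z + 6) = √18.4 ≈ 4.290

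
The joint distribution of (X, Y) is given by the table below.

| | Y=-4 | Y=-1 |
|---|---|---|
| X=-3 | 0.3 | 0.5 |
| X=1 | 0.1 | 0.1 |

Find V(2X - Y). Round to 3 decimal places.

13.360

E[X] = -2.2,  E[Y] = -2.2,  E[XY] = 4.6
V(X) = 7.4 − (-2.2)² = 2.56;  V(Y) = 7 − (-2.2)² = 2.16
cov(X,Y) = 4.6 − (-2.2)(-2.2) = -0.24
V(2X - Y) = (2)²·2.56 + (-1)²·2.16 + 2·(2)·(-1)·-0.24 = 13.36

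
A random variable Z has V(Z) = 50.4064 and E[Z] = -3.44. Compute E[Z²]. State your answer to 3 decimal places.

E[Z²] = V(Z) + (E[Z])² = 50.4064 + (-3.44)² = 62.24

62.240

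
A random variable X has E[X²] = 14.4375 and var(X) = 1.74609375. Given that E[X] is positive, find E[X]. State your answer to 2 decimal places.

3.56

(E[X])² = E[X²] − var(X) = 14.4375 − 1.74609375 = 12.69140625
E[X] = √12.69140625 = 3.5625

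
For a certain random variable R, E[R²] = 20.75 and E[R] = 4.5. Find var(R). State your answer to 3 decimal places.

0.500

var(R) = 20.75 − (4.5)² = 0.5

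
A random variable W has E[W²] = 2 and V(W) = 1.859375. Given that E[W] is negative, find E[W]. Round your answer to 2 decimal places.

(E[W])² = E[W²] − V(W) = 2 − 1.859375 = 0.140625
E[W] = −√0.140625 = -0.375

-0.38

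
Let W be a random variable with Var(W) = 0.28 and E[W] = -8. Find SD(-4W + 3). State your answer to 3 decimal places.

2.117

Var(-4W + 3) = (-4)²·0.28 = 4.48
SD(-4W + 3) = √4.48 ≈ 2.117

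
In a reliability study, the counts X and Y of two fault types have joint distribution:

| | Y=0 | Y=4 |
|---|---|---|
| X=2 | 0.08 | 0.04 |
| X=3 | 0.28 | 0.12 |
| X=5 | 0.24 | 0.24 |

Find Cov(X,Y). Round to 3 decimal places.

0.416

E[X] = 3.84,  E[Y] = 1.6
E[XY] = 6.56
Cov(X,Y) = E[XY] − E[X]E[Y] = 6.56 − (3.84)(1.6) = 0.416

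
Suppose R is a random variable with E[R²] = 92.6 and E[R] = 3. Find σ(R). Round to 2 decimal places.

9.14

Var(R) = 92.6 − (3)² = 83.6
σ(R) = √83.6 ≈ 9.14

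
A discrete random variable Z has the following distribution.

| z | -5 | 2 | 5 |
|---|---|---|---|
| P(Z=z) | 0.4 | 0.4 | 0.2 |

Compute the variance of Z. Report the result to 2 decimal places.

E[Z] = (-5)(0.4) + (2)(0.4) + (5)(0.2) = -0.2
E[Z²] = (-5)²(0.4) + (2)²(0.4) + (5)²(0.2) = 16.6
Var(Z) = E[Z²] − (E[Z])² = 16.6 − (-0.2)² = 16.56

16.56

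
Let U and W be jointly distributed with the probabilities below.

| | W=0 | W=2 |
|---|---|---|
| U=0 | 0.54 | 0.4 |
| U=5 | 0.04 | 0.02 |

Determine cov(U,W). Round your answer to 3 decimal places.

E[U] = 0.3,  E[W] = 0.84
E[UW] = 0.2
cov(U,W) = E[UW] − E[U]E[W] = 0.2 − (0.3)(0.84) = -0.052

-0.052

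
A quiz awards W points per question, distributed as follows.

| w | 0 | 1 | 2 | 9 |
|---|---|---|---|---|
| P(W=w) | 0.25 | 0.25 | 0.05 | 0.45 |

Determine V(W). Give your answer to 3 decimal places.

17.540

E[W] = (0)(0.25) + (1)(0.25) + (2)(0.05) + (9)(0.45) = 4.4
E[W²] = (0)²(0.25) + (1)²(0.25) + (2)²(0.05) + (9)²(0.45) = 36.9
V(W) = E[W²] − (E[W])² = 36.9 − (4.4)² = 17.54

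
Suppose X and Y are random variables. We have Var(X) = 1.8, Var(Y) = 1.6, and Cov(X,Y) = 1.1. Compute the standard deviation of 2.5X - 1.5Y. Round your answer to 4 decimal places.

Var(2.5X - 1.5Y) = (2.5)²·Var(X) + (-1.5)²·Var(Y) + 2·(2.5)·(-1.5)·Cov(X,Y)
= 6.25·1.8 + 2.25·1.6 + -7.5·1.1 = 6.6
sd(2.5X - 1.5Y) = √6.6 ≈ 2.5690

2.5690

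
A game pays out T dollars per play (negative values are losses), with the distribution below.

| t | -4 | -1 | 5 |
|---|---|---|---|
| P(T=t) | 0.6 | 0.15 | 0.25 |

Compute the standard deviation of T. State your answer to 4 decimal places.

E[T] = (-4)(0.6) + (-1)(0.15) + (5)(0.25) = -1.3
E[T²] = (-4)²(0.6) + (-1)²(0.15) + (5)²(0.25) = 16
Var(T) = E[T²] − (E[T])² = 16 − (-1.3)² = 14.31
SD(T) = √14.31 ≈ 3.7829

3.7829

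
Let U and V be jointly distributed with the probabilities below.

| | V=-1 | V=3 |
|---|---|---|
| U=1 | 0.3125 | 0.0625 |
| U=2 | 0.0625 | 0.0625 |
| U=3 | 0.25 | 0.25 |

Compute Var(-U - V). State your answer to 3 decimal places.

5.734

E[U] = 2.125,  E[V] = 0.5,  E[UV] = 1.625
Var(U) = 5.375 − (2.125)² = 0.859375;  Var(V) = 4 − (0.5)² = 3.75
Cov(U,V) = 1.625 − (2.125)(0.5) = 0.5625
Var(-U - V) = (-1)²·0.859375 + (-1)²·3.75 + 2·(-1)·(-1)·0.5625 = 5.734375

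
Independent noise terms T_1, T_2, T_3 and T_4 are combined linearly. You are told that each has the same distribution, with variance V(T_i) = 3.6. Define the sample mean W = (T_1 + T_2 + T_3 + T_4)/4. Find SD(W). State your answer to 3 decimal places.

0.949

By independence, V(W) = (0.25)²V(T_1) + (0.25)²V(T_2) + (0.25)²V(T_3) + (0.25)²V(T_4)
= (0.25)²·3.6 + (0.25)²·3.6 + (0.25)²·3.6 + (0.25)²·3.6 = 0.9
SD(W) = √0.9 ≈ 0.949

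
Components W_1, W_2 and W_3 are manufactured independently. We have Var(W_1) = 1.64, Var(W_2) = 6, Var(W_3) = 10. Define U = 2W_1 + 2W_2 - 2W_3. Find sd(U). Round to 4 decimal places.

8.4000

By independence, Var(U) = (2)²Var(W_1) + (2)²Var(W_2) + (-2)²Var(W_3)
= (2)²·1.64 + (2)²·6 + (-2)²·10 = 70.56
sd(U) = √70.56 ≈ 8.4000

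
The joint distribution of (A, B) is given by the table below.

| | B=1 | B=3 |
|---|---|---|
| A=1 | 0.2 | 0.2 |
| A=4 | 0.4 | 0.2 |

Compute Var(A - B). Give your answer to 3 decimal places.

3.600

E[A] = 2.8,  E[B] = 1.8,  E[AB] = 4.8
Var(A) = 10 − (2.8)² = 2.16;  Var(B) = 4.2 − (1.8)² = 0.96
Cov(A,B) = 4.8 − (2.8)(1.8) = -0.24
Var(A - B) = (1)²·2.16 + (-1)²·0.96 + 2·(1)·(-1)·-0.24 = 3.6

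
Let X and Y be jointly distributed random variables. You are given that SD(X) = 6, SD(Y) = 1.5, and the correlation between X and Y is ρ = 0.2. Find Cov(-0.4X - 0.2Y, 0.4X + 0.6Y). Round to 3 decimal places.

V(X) = (6)² = 36;  V(Y) = (1.5)² = 2.25
Cov(X,Y) = ρ·SD(X)·SD(Y) = 0.2·6·1.5 = 1.8
Cov(-0.4X - 0.2Y, 0.4X + 0.6Y) = (-0.4)(0.4)V(X) + (-0.2)(0.6)V(Y) + [(-0.4)(0.6) + (-0.2)(0.4)]Cov(X,Y)
= -0.16·36 + -0.12·2.25 + -0.32·1.8 = -6.606

-6.606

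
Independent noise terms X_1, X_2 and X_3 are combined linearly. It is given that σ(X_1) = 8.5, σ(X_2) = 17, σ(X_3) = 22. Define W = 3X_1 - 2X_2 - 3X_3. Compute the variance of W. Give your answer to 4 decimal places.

var(X_1) = 72.25, var(X_2) = 289, var(X_3) = 484
By independence, var(W) = (3)²var(X_1) + (-2)²var(X_2) + (-3)²var(X_3)
= (3)²·72.25 + (-2)²·289 + (-3)²·484 = 6162.25

6162.2500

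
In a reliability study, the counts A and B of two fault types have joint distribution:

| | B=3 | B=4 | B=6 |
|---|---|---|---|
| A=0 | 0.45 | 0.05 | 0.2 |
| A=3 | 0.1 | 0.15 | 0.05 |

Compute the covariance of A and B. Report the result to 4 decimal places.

E[A] = 0.9,  E[B] = 3.95
E[AB] = 3.6
Cov(A,B) = E[AB] − E[A]E[B] = 3.6 − (0.9)(3.95) = 0.045

0.0450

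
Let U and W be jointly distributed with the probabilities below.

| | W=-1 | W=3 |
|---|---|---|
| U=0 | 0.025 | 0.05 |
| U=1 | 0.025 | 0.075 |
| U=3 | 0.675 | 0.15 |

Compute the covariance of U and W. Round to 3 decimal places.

-0.733

E[U] = 2.575,  E[W] = 0.1
E[UW] = -0.475
Cov(U,W) = E[UW] − E[U]E[W] = -0.475 − (2.575)(0.1) = -0.7325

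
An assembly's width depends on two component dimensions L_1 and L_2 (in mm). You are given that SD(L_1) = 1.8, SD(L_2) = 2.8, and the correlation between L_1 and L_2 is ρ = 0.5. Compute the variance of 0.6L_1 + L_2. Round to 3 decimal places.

Var(L_1) = (1.8)² = 3.24;  Var(L_2) = (2.8)² = 7.84
cov(L_1,L_2) = ρ·SD(L_1)·SD(L_2) = 0.5·1.8·2.8 = 2.52
Var(0.6L_1 + L_2) = (0.6)²·Var(L_1) + (1)²·Var(L_2) + 2·(0.6)·(1)·cov(L_1,L_2)
= 0.36·3.24 + 1·7.84 + 1.2·2.52 = 12.0304

12.030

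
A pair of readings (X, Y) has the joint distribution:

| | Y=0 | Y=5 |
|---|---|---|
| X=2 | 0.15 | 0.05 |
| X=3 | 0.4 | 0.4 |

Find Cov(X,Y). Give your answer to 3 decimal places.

0.200

E[X] = 2.8,  E[Y] = 2.25
E[XY] = 6.5
Cov(X,Y) = E[XY] − E[X]E[Y] = 6.5 − (2.8)(2.25) = 0.2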